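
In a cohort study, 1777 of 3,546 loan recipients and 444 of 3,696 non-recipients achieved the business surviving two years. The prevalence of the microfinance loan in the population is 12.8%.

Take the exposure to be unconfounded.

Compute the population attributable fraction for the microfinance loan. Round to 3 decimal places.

PAF ≈ 0.289

p₁ = P(outcome | exposed) = 1777/3546 = 0.50113
p₀ = P(outcome | unexposed) = 444/3696 = 0.12013
Overall risk P(Y=1) = π·p₁ + (1−π)·p₀ = 0.128×0.50113 + 0.872×0.12013 = 0.1689.
Under exogeneity, PAF = [P(Y=1) − p₀] / P(Y=1).
PAF = (0.1689 − 0.12013) / 0.1689 ≈ 0.2887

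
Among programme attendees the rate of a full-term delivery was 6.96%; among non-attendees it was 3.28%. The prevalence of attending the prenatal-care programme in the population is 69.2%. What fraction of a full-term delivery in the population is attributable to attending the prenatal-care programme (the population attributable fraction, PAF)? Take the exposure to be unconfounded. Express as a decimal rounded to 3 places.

PAF ≈ 0.437

p₁ = 0.0696, p₀ = 0.0328.
Overall risk P(Y=1) = π·p₁ + (1−π)·p₀ = 0.692×0.0696 + 0.308×0.0328 = 0.058266.
Under exogeneity, PAF = [P(Y=1) − p₀] / P(Y=1).
PAF = (0.058266 − 0.0328) / 0.058266 ≈ 0.4371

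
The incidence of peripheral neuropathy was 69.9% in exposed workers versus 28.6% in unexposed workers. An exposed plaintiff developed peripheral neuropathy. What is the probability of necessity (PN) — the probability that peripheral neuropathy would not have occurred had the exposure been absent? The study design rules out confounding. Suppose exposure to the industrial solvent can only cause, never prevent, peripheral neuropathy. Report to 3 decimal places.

p₁ = 0.699, p₀ = 0.286.
Under exogeneity and monotonicity, PN = (p₁ − p₀) / p₁.
PN = (0.699 − 0.286) / 0.699 = 0.413 / 0.699 ≈ 0.5908

PN ≈ 0.591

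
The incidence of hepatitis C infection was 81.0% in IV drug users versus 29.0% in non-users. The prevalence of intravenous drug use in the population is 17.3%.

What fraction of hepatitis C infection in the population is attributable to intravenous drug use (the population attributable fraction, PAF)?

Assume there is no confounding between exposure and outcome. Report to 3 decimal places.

p₁ = 0.81, p₀ = 0.29.
Overall risk P(Y=1) = π·p₁ + (1−π)·p₀ = 0.173×0.81 + 0.827×0.29 = 0.37996.
Under exogeneity, PAF = [P(Y=1) − p₀] / P(Y=1).
PAF = (0.37996 − 0.29) / 0.37996 ≈ 0.2368

PAF ≈ 0.237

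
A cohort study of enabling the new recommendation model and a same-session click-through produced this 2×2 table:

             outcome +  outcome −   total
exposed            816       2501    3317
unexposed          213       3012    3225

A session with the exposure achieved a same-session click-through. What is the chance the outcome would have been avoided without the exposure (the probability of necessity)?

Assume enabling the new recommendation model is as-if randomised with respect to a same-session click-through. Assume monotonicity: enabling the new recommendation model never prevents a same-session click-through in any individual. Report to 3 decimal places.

PN ≈ 0.732

p₁ = P(outcome | exposed) = 816/3317 = 0.24601
p₀ = P(outcome | unexposed) = 213/3225 = 0.066047
Under exogeneity and monotonicity, PN = (p₁ − p₀) / p₁.
PN = (0.24601 − 0.066047) / 0.24601 = 0.17996 / 0.24601 ≈ 0.7315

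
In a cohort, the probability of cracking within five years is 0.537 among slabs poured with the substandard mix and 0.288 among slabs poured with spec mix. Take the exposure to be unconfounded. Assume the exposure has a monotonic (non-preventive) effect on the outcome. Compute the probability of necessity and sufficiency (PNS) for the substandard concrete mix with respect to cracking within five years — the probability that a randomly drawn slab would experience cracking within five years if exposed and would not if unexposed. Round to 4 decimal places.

PNS ≈ 0.2490

Let p₁ = 0.537, p₀ = 0.288.
Under exogeneity and monotonicity, PNS = p₁ − p₀.
PNS = 0.537 − 0.288 = 0.249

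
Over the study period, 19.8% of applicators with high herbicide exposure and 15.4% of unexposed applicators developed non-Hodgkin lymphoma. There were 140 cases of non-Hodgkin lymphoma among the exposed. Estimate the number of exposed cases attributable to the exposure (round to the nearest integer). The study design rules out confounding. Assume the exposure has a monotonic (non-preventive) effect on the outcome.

p₁ = 0.198, p₀ = 0.154.
PN = (p₁ − p₀)/p₁ = (0.198 − 0.154) / 0.198 ≈ 0.22222.
Attributable cases ≈ PN × (exposed cases) = 0.22222 × 140 ≈ 31.11.

about 31 cases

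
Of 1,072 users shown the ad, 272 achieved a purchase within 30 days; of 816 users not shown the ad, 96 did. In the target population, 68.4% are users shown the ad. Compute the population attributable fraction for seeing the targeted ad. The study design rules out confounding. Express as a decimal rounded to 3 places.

p₁ = P(outcome | exposed) = 272/1072 = 0.25373
p₀ = P(outcome | unexposed) = 96/816 = 0.11765
Overall risk P(Y=1) = π·p₁ + (1−π)·p₀ = 0.684×0.25373 + 0.316×0.11765 = 0.21073.
Under exogeneity, PAF = [P(Y=1) − p₀] / P(Y=1).
PAF = (0.21073 − 0.11765) / 0.21073 ≈ 0.4417

PAF ≈ 0.442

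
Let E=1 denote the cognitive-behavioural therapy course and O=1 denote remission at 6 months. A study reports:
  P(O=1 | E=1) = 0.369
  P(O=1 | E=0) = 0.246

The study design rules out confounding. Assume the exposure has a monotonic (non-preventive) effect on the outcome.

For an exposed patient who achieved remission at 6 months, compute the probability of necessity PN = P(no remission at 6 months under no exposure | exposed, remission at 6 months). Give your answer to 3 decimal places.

Let p₁ = 0.369, p₀ = 0.246.
Under exogeneity and monotonicity, PN = (p₁ − p₀) / p₁.
PN = (0.369 − 0.246) / 0.369 = 0.123 / 0.369 ≈ 0.3333

PN ≈ 0.333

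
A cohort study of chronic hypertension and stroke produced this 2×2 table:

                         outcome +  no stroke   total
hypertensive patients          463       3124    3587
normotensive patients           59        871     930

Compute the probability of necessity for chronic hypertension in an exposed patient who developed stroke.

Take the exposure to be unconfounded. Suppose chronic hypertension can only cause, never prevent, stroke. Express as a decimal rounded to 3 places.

p₁ = P(outcome | exposed) = 463/3587 = 0.12908
p₀ = P(outcome | unexposed) = 59/930 = 0.063441
Under exogeneity and monotonicity, PN = (p₁ − p₀)/p₁.
PN = (0.12908 − 0.063441) / 0.12908 ≈ 0.5085

PN ≈ 0.509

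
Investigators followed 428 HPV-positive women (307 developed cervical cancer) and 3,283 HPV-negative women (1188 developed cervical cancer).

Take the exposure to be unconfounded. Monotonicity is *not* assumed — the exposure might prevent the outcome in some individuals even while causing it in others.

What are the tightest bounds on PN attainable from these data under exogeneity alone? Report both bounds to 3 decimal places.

0.496 ≤ PN ≤ 0.890

p₁ = P(outcome | exposed) = 307/428 = 0.71729
p₀ = P(outcome | unexposed) = 1188/3283 = 0.36186
Under exogeneity alone the bounds on PN are max{0,(p₁−p₀)/p₁} ≤ PN ≤ min{1,(1−p₀)/p₁}.
  lower = (p₁ − p₀)/p₁ = 0.35543 / 0.71729 ≈ 0.4955
  upper = min{1, (1 − p₀)/p₁} = 0.63814 / 0.71729 ≈ 0.8896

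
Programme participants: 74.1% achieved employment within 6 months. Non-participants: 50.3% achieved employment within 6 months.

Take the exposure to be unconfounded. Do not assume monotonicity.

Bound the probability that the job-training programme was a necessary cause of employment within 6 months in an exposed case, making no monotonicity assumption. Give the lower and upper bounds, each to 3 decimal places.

0.321 ≤ PN ≤ 0.671

p₁ = 0.741, p₀ = 0.503.
Under exogeneity alone the bounds on PN are max{0,(p₁−p₀)/p₁} ≤ PN ≤ min{1,(1−p₀)/p₁}.
  lower = (p₁ − p₀)/p₁ = 0.238 / 0.741 ≈ 0.3212
  upper = min{1, (1 − p₀)/p₁} = 0.497 / 0.741 ≈ 0.6707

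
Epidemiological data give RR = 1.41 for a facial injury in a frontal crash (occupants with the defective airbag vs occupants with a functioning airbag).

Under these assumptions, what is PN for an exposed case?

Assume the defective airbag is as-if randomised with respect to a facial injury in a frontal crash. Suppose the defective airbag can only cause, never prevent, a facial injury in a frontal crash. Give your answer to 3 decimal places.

Under exogeneity and monotonicity, PN = (RR − 1) / RR = 1 − 1/RR.
PN = (1.41 − 1) / 1.41 = 0.41 / 1.41 ≈ 0.2908

PN ≈ 0.291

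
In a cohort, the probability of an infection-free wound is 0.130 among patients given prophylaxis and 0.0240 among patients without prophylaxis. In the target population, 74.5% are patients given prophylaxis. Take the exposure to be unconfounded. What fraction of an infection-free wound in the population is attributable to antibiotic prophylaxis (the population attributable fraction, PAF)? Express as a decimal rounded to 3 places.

Let p₁ = 0.13, p₀ = 0.024.
Overall risk P(Y=1) = π·p₁ + (1−π)·p₀ = 0.745×0.13 + 0.255×0.024 = 0.10297.
Under exogeneity, PAF = [P(Y=1) − p₀] / P(Y=1).
PAF = (0.10297 − 0.024) / 0.10297 ≈ 0.7669

PAF ≈ 0.767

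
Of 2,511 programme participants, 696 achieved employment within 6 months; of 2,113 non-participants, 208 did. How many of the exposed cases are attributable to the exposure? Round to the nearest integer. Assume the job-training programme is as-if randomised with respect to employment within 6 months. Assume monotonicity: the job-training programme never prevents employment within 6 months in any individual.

about 449 cases

p₁ = P(outcome | exposed) = 696/2511 = 0.27718
p₀ = P(outcome | unexposed) = 208/2113 = 0.098438
PN = (p₁ − p₀)/p₁ = (0.27718 − 0.098438) / 0.27718 ≈ 0.64486.
Attributable cases ≈ PN × (exposed cases) = 0.64486 × 696 ≈ 448.82.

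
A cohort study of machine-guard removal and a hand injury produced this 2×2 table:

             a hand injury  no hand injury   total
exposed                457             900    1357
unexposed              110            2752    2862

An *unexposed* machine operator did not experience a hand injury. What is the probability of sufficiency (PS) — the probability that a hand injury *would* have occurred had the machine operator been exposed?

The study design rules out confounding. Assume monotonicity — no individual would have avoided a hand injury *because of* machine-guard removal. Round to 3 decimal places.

PS ≈ 0.310

p₁ = P(outcome | exposed) = 457/1357 = 0.33677
p₀ = P(outcome | unexposed) = 110/2862 = 0.038435
Under exogeneity and monotonicity, PS = (p₁ − p₀)/(1 − p₀).
PS = (0.33677 − 0.038435) / 0.96157 ≈ 0.3103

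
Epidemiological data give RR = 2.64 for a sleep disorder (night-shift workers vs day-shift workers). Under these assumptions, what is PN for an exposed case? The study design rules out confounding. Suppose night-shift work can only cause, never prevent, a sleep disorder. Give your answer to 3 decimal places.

PN ≈ 0.621

Under exogeneity and monotonicity, PN = (RR − 1) / RR = 1 − 1/RR.
PN = (2.64 − 1) / 2.64 = 1.64 / 2.64 ≈ 0.6212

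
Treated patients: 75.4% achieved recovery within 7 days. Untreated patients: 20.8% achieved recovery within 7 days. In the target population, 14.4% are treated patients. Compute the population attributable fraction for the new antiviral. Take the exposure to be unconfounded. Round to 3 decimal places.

PAF ≈ 0.274

p₁ = 0.754, p₀ = 0.208.
Overall risk P(Y=1) = π·p₁ + (1−π)·p₀ = 0.144×0.754 + 0.856×0.208 = 0.28662.
Under exogeneity, PAF = [P(Y=1) − p₀] / P(Y=1).
PAF = (0.28662 − 0.208) / 0.28662 ≈ 0.2743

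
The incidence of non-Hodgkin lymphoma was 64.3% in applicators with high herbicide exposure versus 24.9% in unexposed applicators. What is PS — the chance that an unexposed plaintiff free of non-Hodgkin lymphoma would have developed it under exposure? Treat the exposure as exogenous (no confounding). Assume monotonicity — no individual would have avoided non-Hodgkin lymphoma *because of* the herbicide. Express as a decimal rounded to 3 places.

p₁ = 0.643, p₀ = 0.249.
Under exogeneity and monotonicity, PS = (p₁ − p₀) / (1 − p₀).
PS = (0.643 − 0.249) / (1 − 0.249) = 0.394 / 0.751 ≈ 0.5246

PS ≈ 0.525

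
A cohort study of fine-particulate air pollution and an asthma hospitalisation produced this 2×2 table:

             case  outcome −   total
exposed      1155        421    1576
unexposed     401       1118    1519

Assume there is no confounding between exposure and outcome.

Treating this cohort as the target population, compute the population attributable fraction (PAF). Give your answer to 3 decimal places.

PAF ≈ 0.475

p₁ = P(outcome | exposed) = 1155/1576 = 0.73287
p₀ = P(outcome | unexposed) = 401/1519 = 0.26399
Exposure prevalence π = 1576/3095 = 0.50921; overall risk P(Y=1) = 0.50275.
Under exogeneity, PAF = [P(Y=1) − p₀]/P(Y=1).
PAF = (0.50275 − 0.26399) / 0.50275 ≈ 0.4749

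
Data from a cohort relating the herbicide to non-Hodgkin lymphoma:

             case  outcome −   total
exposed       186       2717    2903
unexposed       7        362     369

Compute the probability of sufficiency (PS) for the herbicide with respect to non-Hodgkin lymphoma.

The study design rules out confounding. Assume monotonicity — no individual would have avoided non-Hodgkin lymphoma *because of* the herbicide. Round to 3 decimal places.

PS ≈ 0.046

p₁ = P(outcome | exposed) = 186/2903 = 0.064072
p₀ = P(outcome | unexposed) = 7/369 = 0.01897
Under exogeneity and monotonicity, PS = (p₁ − p₀) / (1 − p₀).
PS = (0.064072 − 0.01897) / (1 − 0.01897) = 0.045101 / 0.98103 ≈ 0.0460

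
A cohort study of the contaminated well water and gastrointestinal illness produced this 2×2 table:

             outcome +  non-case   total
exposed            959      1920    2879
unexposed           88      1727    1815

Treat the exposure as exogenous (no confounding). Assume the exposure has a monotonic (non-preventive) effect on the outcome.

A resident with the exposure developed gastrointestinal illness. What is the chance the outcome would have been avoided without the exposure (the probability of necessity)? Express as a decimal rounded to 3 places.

p₁ = P(outcome | exposed) = 959/2879 = 0.3331
p₀ = P(outcome | unexposed) = 88/1815 = 0.048485
Under exogeneity and monotonicity, PN = (p₁ − p₀)/p₁.
PN = (0.3331 − 0.048485) / 0.3331 ≈ 0.8544

PN ≈ 0.854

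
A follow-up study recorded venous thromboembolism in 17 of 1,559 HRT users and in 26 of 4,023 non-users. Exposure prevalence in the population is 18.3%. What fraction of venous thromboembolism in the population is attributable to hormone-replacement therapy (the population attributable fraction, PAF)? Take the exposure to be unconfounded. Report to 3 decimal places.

p₁ = P(outcome | exposed) = 17/1559 = 0.010904
p₀ = P(outcome | unexposed) = 26/4023 = 0.0064628
Overall risk P(Y=1) = π·p₁ + (1−π)·p₀ = 0.183×0.010904 + 0.817×0.0064628 = 0.0072756.
Under exogeneity, PAF = [P(Y=1) − p₀] / P(Y=1).
PAF = (0.0072756 − 0.0064628) / 0.0072756 ≈ 0.1117

PAF ≈ 0.112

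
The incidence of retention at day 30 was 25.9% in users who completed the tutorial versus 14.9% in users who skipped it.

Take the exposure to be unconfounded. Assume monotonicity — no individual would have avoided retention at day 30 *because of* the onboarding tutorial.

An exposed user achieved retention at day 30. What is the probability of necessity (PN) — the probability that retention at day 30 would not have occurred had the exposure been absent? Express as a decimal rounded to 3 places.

PN ≈ 0.425

p₁ = 0.259, p₀ = 0.149.
Under exogeneity and monotonicity, PN = (p₁ − p₀) / p₁.
PN = (0.259 − 0.149) / 0.259 = 0.11 / 0.259 ≈ 0.4247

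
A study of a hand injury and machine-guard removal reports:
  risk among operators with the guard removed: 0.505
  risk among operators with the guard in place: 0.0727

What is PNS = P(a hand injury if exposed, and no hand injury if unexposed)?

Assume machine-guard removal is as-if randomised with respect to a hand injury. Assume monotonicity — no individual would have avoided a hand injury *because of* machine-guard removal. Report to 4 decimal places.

PNS ≈ 0.4323

Let p₁ = 0.505, p₀ = 0.0727.
Under exogeneity and monotonicity, PNS = p₁ − p₀.
PNS = 0.505 − 0.0727 = 0.4323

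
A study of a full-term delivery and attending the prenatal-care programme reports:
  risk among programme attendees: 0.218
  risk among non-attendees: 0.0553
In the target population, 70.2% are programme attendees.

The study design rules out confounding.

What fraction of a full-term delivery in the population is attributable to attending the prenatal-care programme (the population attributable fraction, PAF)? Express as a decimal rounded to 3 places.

Let p₁ = 0.218, p₀ = 0.0553.
Overall risk P(Y=1) = π·p₁ + (1−π)·p₀ = 0.702×0.218 + 0.298×0.0553 = 0.16952.
Under exogeneity, PAF = [P(Y=1) − p₀] / P(Y=1).
PAF = (0.16952 − 0.0553) / 0.16952 ≈ 0.6738

PAF ≈ 0.674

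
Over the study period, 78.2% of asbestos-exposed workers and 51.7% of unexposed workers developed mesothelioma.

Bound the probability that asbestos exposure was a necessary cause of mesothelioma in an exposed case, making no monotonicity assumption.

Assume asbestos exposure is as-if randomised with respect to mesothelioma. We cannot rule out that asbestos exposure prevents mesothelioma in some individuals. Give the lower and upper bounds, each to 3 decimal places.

0.339 ≤ PN ≤ 0.618

p₁ = 0.782, p₀ = 0.517.
Under exogeneity alone the bounds on PN are max{0,(p₁−p₀)/p₁} ≤ PN ≤ min{1,(1−p₀)/p₁}.
  lower = (p₁ − p₀)/p₁ = 0.265 / 0.782 ≈ 0.3389
  upper = min{1, (1 − p₀)/p₁} = 0.483 / 0.782 ≈ 0.6176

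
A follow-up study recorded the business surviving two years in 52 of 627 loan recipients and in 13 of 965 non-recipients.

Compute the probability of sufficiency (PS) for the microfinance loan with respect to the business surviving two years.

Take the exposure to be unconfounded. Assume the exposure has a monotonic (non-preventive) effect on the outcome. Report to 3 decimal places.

p₁ = P(outcome | exposed) = 52/627 = 0.082935
p₀ = P(outcome | unexposed) = 13/965 = 0.013472
Under exogeneity and monotonicity, PS = (p₁ − p₀) / (1 − p₀).
PS = (0.082935 − 0.013472) / (1 − 0.013472) = 0.069463 / 0.98653 ≈ 0.0704

PS ≈ 0.070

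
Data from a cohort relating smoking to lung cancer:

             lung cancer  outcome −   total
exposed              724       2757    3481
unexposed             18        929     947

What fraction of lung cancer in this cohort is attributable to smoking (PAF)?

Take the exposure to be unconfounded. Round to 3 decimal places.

PAF ≈ 0.887

p₁ = P(outcome | exposed) = 724/3481 = 0.20799
p₀ = P(outcome | unexposed) = 18/947 = 0.019007
Exposure prevalence π = 3481/4428 = 0.78613; overall risk P(Y=1) = 0.16757.
Under exogeneity, PAF = [P(Y=1) − p₀]/P(Y=1).
PAF = (0.16757 − 0.019007) / 0.16757 ≈ 0.8866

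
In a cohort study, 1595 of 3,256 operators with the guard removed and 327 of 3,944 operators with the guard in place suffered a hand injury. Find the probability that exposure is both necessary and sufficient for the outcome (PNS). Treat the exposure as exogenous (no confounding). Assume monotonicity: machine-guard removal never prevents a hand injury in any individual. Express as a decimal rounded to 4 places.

p₁ = P(outcome | exposed) = 1595/3256 = 0.48986
p₀ = P(outcome | unexposed) = 327/3944 = 0.082911
Under exogeneity and monotonicity, PNS = p₁ − p₀.
PNS = 0.48986 − 0.082911 = 0.40695

PNS ≈ 0.4070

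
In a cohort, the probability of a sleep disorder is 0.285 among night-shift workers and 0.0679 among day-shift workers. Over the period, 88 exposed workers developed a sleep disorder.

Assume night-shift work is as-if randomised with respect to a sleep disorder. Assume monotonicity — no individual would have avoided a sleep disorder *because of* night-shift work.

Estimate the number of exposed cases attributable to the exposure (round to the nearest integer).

about 67 cases

Let p₁ = 0.285, p₀ = 0.0679.
PN = (p₁ − p₀)/p₁ = (0.285 − 0.0679) / 0.285 ≈ 0.76175.
Attributable cases ≈ PN × (exposed cases) = 0.76175 × 88 ≈ 67.03.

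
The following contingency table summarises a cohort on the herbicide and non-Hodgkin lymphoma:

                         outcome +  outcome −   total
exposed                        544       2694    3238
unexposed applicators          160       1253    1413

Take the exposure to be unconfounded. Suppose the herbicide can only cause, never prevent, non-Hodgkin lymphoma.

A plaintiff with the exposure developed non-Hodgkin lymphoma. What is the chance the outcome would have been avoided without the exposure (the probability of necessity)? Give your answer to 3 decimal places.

p₁ = P(outcome | exposed) = 544/3238 = 0.168
p₀ = P(outcome | unexposed) = 160/1413 = 0.11323
Under exogeneity and monotonicity, PN = (p₁ − p₀)/p₁.
PN = (0.168 − 0.11323) / 0.168 ≈ 0.3260

PN ≈ 0.326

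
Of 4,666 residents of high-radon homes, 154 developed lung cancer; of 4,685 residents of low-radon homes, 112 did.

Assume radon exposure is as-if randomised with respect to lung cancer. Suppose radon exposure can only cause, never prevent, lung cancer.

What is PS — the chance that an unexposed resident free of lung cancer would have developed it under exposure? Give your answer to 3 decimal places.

PS ≈ 0.009

p₁ = P(outcome | exposed) = 154/4666 = 0.033005
p₀ = P(outcome | unexposed) = 112/4685 = 0.023906
Under exogeneity and monotonicity, PS = (p₁ − p₀) / (1 − p₀).
PS = (0.033005 − 0.023906) / (1 − 0.023906) = 0.0090986 / 0.97609 ≈ 0.0093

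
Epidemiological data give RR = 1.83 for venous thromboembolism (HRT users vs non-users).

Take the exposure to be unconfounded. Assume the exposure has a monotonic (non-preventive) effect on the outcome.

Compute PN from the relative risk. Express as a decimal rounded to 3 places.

Under exogeneity and monotonicity, PN = (RR − 1) / RR = 1 − 1/RR.
PN = (1.83 − 1) / 1.83 = 0.83 / 1.83 ≈ 0.4536

PN ≈ 0.454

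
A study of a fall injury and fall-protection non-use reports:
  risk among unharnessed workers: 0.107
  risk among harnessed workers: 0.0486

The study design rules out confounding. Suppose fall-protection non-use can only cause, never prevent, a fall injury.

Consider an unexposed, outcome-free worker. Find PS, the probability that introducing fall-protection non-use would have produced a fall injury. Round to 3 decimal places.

PS ≈ 0.061

Let p₁ = 0.107, p₀ = 0.0486.
Under exogeneity and monotonicity, PS = (p₁ − p₀) / (1 − p₀).
PS = (0.107 − 0.0486) / (1 − 0.0486) = 0.0584 / 0.9514 ≈ 0.0614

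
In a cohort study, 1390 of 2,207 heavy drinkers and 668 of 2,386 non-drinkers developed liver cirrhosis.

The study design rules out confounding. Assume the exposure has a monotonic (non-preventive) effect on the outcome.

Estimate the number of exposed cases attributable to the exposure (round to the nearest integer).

p₁ = P(outcome | exposed) = 1390/2207 = 0.62981
p₀ = P(outcome | unexposed) = 668/2386 = 0.27997
PN = (p₁ − p₀)/p₁ = (0.62981 − 0.27997) / 0.62981 ≈ 0.55548.
Attributable cases ≈ PN × (exposed cases) = 0.55548 × 1390 ≈ 772.11.

about 772 cases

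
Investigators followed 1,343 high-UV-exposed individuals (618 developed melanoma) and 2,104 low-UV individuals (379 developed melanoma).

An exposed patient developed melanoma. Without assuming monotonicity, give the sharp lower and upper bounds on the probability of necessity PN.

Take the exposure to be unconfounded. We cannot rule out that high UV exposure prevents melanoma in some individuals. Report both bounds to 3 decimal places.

0.609 ≤ PN ≤ 1.000

p₁ = P(outcome | exposed) = 618/1343 = 0.46016
p₀ = P(outcome | unexposed) = 379/2104 = 0.18013
Under exogeneity alone the bounds on PN are max{0,(p₁−p₀)/p₁} ≤ PN ≤ min{1,(1−p₀)/p₁}.
  lower = (p₁ − p₀)/p₁ = 0.28003 / 0.46016 ≈ 0.6085
  upper = min{1, (1 − p₀)/p₁} = 0.81987 / 0.46016 ≈ 1.7817 → capped at 1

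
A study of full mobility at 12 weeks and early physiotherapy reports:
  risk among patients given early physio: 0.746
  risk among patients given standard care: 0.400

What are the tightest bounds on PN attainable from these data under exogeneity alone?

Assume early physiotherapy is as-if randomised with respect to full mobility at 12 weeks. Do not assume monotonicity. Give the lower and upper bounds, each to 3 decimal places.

0.464 ≤ PN ≤ 0.804

Let p₁ = 0.746, p₀ = 0.4.
Under exogeneity alone the bounds on PN are max{0,(p₁−p₀)/p₁} ≤ PN ≤ min{1,(1−p₀)/p₁}.
  lower = (p₁ − p₀)/p₁ = 0.346 / 0.746 ≈ 0.4638
  upper = min{1, (1 − p₀)/p₁} = 0.6 / 0.746 ≈ 0.8043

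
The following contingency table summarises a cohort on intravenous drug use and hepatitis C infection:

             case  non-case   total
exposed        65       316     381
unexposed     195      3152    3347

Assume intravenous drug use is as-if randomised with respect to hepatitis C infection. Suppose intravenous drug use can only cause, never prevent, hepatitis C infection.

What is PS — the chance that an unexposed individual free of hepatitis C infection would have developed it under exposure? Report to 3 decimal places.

PS ≈ 0.119

p₁ = P(outcome | exposed) = 65/381 = 0.1706
p₀ = P(outcome | unexposed) = 195/3347 = 0.058261
Under exogeneity and monotonicity, PS = (p₁ − p₀) / (1 − p₀).
PS = (0.1706 − 0.058261) / (1 − 0.058261) = 0.11234 / 0.94174 ≈ 0.1193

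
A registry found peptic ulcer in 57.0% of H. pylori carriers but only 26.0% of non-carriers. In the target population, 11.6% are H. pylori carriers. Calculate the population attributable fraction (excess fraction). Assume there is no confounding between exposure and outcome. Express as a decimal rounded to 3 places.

p₁ = 0.57, p₀ = 0.26.
Overall risk P(Y=1) = π·p₁ + (1−π)·p₀ = 0.116×0.57 + 0.884×0.26 = 0.29596.
Under exogeneity, PAF = [P(Y=1) − p₀] / P(Y=1).
PAF = (0.29596 − 0.26) / 0.29596 ≈ 0.1215

PAF ≈ 0.122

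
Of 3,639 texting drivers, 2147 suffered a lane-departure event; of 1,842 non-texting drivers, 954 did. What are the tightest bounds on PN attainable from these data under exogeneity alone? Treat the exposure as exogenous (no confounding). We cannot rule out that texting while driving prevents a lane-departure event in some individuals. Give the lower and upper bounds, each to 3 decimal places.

p₁ = P(outcome | exposed) = 2147/3639 = 0.59
p₀ = P(outcome | unexposed) = 954/1842 = 0.51792
Under exogeneity alone the bounds on PN are max{0,(p₁−p₀)/p₁} ≤ PN ≤ min{1,(1−p₀)/p₁}.
  lower = (p₁ − p₀)/p₁ = 0.072082 / 0.59 ≈ 0.1222
  upper = min{1, (1 − p₀)/p₁} = 0.48208 / 0.59 ≈ 0.8171

0.122 ≤ PN ≤ 0.817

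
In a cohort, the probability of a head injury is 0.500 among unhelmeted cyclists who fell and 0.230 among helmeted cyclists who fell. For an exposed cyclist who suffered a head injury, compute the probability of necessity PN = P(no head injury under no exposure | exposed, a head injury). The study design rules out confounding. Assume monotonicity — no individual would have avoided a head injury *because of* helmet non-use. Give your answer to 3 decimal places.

Let p₁ = 0.5, p₀ = 0.23.
Under exogeneity and monotonicity, PN = (p₁ − p₀) / p₁.
PN = (0.5 − 0.23) / 0.5 = 0.27 / 0.5 ≈ 0.5400

PN ≈ 0.540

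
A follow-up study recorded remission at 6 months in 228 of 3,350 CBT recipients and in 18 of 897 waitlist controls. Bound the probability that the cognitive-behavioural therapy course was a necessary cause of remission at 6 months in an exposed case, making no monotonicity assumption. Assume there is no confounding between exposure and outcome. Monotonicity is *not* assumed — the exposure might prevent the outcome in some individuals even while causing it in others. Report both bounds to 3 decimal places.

p₁ = P(outcome | exposed) = 228/3350 = 0.06806
p₀ = P(outcome | unexposed) = 18/897 = 0.020067
Under exogeneity alone the bounds on PN are max{0,(p₁−p₀)/p₁} ≤ PN ≤ min{1,(1−p₀)/p₁}.
  lower = (p₁ − p₀)/p₁ = 0.047993 / 0.06806 ≈ 0.7052
  upper = min{1, (1 − p₀)/p₁} = 0.97993 / 0.06806 ≈ 14.3981 → capped at 1

0.705 ≤ PN ≤ 1.000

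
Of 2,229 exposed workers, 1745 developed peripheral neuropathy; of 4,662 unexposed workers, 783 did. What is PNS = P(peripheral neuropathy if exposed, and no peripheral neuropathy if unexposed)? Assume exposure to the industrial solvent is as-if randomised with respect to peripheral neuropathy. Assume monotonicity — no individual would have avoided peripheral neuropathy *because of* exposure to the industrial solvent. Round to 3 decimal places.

PNS ≈ 0.615

p₁ = P(outcome | exposed) = 1745/2229 = 0.78286
p₀ = P(outcome | unexposed) = 783/4662 = 0.16795
Under exogeneity and monotonicity, PNS = p₁ − p₀.
PNS = 0.78286 − 0.16795 = 0.61491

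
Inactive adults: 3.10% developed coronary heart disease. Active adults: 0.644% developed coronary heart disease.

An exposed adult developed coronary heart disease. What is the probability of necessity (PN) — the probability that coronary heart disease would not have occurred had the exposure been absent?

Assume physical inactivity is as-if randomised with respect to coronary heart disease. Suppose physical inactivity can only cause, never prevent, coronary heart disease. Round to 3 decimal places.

PN ≈ 0.792

p₁ = 0.031, p₀ = 0.00644.
Under exogeneity and monotonicity, PN = (p₁ − p₀) / p₁.
PN = (0.031 − 0.00644) / 0.031 = 0.02456 / 0.031 ≈ 0.7923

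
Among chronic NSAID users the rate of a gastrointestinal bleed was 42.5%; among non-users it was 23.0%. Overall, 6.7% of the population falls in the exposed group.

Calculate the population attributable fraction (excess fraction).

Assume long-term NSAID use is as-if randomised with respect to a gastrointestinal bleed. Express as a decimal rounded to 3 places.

p₁ = 0.425, p₀ = 0.23.
Overall risk P(Y=1) = π·p₁ + (1−π)·p₀ = 0.067×0.425 + 0.933×0.23 = 0.24307.
Under exogeneity, PAF = [P(Y=1) − p₀] / P(Y=1).
PAF = (0.24307 − 0.23) / 0.24307 ≈ 0.0538

PAF ≈ 0.054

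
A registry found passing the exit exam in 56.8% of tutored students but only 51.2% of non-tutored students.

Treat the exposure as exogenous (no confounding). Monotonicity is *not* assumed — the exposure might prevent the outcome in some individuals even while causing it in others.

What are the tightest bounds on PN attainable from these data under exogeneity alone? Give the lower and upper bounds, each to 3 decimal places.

0.099 ≤ PN ≤ 0.859

p₁ = 0.568, p₀ = 0.512.
Under exogeneity alone the bounds on PN are max{0,(p₁−p₀)/p₁} ≤ PN ≤ min{1,(1−p₀)/p₁}.
  lower = (p₁ − p₀)/p₁ = 0.056 / 0.568 ≈ 0.0986
  upper = min{1, (1 − p₀)/p₁} = 0.488 / 0.568 ≈ 0.8592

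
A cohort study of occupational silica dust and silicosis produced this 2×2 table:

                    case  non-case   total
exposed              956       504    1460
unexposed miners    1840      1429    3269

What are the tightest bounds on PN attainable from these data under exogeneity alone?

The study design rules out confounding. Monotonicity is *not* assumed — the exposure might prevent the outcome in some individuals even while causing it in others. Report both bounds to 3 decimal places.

p₁ = P(outcome | exposed) = 956/1460 = 0.65479
p₀ = P(outcome | unexposed) = 1840/3269 = 0.56286
Under exogeneity alone the bounds on PN are max{0,(p₁−p₀)/p₁} ≤ PN ≤ min{1,(1−p₀)/p₁}.
  lower = (p₁ − p₀)/p₁ = 0.091931 / 0.65479 ≈ 0.1404
  upper = min{1, (1 − p₀)/p₁} = 0.43714 / 0.65479 ≈ 0.6676

0.140 ≤ PN ≤ 0.668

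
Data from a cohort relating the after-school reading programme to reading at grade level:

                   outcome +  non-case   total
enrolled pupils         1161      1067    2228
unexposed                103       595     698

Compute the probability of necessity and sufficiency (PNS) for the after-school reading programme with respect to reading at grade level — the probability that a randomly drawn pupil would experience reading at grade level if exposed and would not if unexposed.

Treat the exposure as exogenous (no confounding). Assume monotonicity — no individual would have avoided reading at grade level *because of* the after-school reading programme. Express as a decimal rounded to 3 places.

PNS ≈ 0.374

p₁ = P(outcome | exposed) = 1161/2228 = 0.5211
p₀ = P(outcome | unexposed) = 103/698 = 0.14756
Under exogeneity and monotonicity, PNS = p₁ − p₀.
PNS = 0.5211 − 0.14756 = 0.37353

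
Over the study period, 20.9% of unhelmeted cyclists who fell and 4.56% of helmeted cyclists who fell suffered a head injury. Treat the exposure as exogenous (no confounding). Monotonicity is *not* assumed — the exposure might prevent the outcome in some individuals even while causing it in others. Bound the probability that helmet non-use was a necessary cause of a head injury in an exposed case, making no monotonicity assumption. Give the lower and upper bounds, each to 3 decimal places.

0.782 ≤ PN ≤ 1.000

p₁ = 0.209, p₀ = 0.0456.
Under exogeneity alone the bounds on PN are max{0,(p₁−p₀)/p₁} ≤ PN ≤ min{1,(1−p₀)/p₁}.
  lower = (p₁ − p₀)/p₁ = 0.1634 / 0.209 ≈ 0.7818
  upper = min{1, (1 − p₀)/p₁} = 0.9544 / 0.209 ≈ 4.5665 → capped at 1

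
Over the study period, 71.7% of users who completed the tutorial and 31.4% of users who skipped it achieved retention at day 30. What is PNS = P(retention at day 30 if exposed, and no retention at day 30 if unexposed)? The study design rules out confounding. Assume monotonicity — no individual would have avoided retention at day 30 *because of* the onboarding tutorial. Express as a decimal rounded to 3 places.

PNS ≈ 0.403

p₁ = 0.717, p₀ = 0.314.
Under exogeneity and monotonicity, PNS = p₁ − p₀.
PNS = 0.717 − 0.314 = 0.403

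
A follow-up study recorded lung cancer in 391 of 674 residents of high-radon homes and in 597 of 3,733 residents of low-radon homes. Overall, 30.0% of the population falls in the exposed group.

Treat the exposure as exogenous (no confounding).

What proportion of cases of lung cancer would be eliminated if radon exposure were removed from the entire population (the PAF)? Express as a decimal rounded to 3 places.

PAF ≈ 0.441

p₁ = P(outcome | exposed) = 391/674 = 0.58012
p₀ = P(outcome | unexposed) = 597/3733 = 0.15992
Overall risk P(Y=1) = π·p₁ + (1−π)·p₀ = 0.3×0.58012 + 0.7×0.15992 = 0.28598.
Under exogeneity, PAF = [P(Y=1) − p₀] / P(Y=1).
PAF = (0.28598 − 0.15992) / 0.28598 ≈ 0.4408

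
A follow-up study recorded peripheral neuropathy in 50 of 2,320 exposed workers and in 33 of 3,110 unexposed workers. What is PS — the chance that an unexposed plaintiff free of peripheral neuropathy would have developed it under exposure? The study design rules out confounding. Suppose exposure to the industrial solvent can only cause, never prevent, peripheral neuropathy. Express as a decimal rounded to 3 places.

p₁ = P(outcome | exposed) = 50/2320 = 0.021552
p₀ = P(outcome | unexposed) = 33/3110 = 0.010611
Under exogeneity and monotonicity, PS = (p₁ − p₀) / (1 − p₀).
PS = (0.021552 − 0.010611) / (1 − 0.010611) = 0.010941 / 0.98939 ≈ 0.0111

PS ≈ 0.011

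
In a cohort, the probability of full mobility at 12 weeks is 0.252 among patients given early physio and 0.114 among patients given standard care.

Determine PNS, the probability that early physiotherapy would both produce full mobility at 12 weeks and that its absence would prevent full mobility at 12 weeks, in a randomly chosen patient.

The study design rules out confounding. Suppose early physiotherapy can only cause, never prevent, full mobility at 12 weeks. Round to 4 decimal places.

Let p₁ = 0.252, p₀ = 0.114.
Under exogeneity and monotonicity, PNS = p₁ − p₀.
PNS = 0.252 − 0.114 = 0.138

PNS ≈ 0.1380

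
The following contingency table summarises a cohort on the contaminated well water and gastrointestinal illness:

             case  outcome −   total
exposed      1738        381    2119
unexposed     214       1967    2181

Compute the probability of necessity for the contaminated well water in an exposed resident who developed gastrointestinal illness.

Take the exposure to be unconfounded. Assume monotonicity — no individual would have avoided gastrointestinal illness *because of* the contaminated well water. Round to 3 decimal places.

PN ≈ 0.880

p₁ = P(outcome | exposed) = 1738/2119 = 0.8202
p₀ = P(outcome | unexposed) = 214/2181 = 0.09812
Under exogeneity and monotonicity, PN = (p₁ − p₀)/p₁.
PN = (0.8202 − 0.09812) / 0.8202 ≈ 0.8804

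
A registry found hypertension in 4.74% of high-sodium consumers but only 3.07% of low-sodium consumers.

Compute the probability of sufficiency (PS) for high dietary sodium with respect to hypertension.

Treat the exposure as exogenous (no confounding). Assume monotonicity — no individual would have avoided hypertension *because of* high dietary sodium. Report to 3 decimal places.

p₁ = 0.0474, p₀ = 0.0307.
Under exogeneity and monotonicity, PS = (p₁ − p₀) / (1 − p₀).
PS = (0.0474 − 0.0307) / (1 − 0.0307) = 0.0167 / 0.9693 ≈ 0.0172

PS ≈ 0.017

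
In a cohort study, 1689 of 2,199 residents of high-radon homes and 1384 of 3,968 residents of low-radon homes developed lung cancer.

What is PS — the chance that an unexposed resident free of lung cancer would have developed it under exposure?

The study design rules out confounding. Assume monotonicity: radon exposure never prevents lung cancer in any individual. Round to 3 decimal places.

p₁ = P(outcome | exposed) = 1689/2199 = 0.76808
p₀ = P(outcome | unexposed) = 1384/3968 = 0.34879
Under exogeneity and monotonicity, PS = (p₁ − p₀) / (1 − p₀).
PS = (0.76808 − 0.34879) / (1 − 0.34879) = 0.41929 / 0.65121 ≈ 0.6439

PS ≈ 0.644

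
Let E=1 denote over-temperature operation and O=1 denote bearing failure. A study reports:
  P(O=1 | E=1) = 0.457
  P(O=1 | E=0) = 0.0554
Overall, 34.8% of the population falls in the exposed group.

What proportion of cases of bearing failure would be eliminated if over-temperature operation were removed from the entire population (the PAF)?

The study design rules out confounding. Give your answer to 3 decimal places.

Let p₁ = 0.457, p₀ = 0.0554.
Overall risk P(Y=1) = π·p₁ + (1−π)·p₀ = 0.348×0.457 + 0.652×0.0554 = 0.19516.
Under exogeneity, PAF = [P(Y=1) − p₀] / P(Y=1).
PAF = (0.19516 − 0.0554) / 0.19516 ≈ 0.7161

PAF ≈ 0.716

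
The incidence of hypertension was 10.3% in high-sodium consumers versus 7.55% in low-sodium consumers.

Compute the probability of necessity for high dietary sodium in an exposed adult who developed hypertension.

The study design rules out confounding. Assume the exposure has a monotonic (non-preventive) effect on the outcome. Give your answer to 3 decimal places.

PN ≈ 0.267

p₁ = 0.103, p₀ = 0.0755.
Under exogeneity and monotonicity, PN = (p₁ − p₀) / p₁.
PN = (0.103 − 0.0755) / 0.103 = 0.0275 / 0.103 ≈ 0.2670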